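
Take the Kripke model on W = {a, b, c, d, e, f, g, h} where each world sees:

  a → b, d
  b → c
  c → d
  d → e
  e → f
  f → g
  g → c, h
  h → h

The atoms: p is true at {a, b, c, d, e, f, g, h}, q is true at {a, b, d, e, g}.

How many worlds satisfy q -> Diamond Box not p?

3

a: q is T, Diamond Box not p is F. ✗
b: q is T, Diamond Box not p is F. ✗
c: q is F, Diamond Box not p is F. ✓
d: q is T, Diamond Box not p is F. ✗
e: q is T, Diamond Box not p is F. ✗
f: q is F, Diamond Box not p is F. ✓
g: q is T, Diamond Box not p is F. ✗
h: q is F, Diamond Box not p is F. ✓
Satisfying worlds: {c, f, h}.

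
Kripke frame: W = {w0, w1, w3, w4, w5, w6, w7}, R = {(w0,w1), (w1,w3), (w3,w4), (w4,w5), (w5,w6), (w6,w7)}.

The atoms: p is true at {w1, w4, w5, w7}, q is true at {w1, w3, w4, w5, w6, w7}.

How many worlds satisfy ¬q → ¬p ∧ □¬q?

6

w0: ¬q is T, ¬p ∧ □¬q is F. ✗
w1: ¬q is F, ¬p ∧ □¬q is F. ✓
w3: ¬q is F, ¬p ∧ □¬q is F. ✓
w4: ¬q is F, ¬p ∧ □¬q is F. ✓
w5: ¬q is F, ¬p ∧ □¬q is F. ✓
w6: ¬q is F, ¬p ∧ □¬q is F. ✓
w7: ¬q is F, ¬p ∧ □¬q is F. ✓
Satisfying worlds: {w1, w3, w4, w5, w6, w7}.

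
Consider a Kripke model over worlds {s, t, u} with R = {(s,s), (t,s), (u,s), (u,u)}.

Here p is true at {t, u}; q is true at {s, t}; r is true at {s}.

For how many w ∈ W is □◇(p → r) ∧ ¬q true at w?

s: □◇(p → r) is T, ¬q is F. ✗
t: □◇(p → r) is T, ¬q is F. ✗
u: □◇(p → r) is T, ¬q is T. ✓
Satisfying worlds: {u}.

1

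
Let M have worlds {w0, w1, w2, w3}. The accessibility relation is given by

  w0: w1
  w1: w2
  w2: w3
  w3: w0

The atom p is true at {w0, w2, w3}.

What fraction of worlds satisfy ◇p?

w0: successors {w1}; p there: w1:F. ✗
w1: successors {w2}; p there: w2:T. ✓
w2: successors {w3}; p there: w3:T. ✓
w3: successors {w0}; p there: w0:T. ✓
That's 3 of 4 worlds, so 3/4.

3/4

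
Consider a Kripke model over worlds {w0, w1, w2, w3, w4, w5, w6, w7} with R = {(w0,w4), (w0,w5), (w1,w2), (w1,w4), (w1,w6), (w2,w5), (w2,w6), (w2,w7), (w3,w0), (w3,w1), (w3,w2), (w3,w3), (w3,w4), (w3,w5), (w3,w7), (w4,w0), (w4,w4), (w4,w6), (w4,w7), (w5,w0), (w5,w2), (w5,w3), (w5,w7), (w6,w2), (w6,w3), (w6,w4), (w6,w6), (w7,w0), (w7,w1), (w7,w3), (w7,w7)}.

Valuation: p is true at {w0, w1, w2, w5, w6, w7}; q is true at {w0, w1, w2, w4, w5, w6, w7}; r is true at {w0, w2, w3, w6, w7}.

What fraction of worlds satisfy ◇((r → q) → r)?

7/8

w0: successors {w4, w5}; (r → q) → r there: w4:F, w5:F. ✗
w1: successors {w2, w4, w6}; (r → q) → r there: w2:T, w4:F, w6:T. ✓
w2: successors {w5, w6, w7}; (r → q) → r there: w5:F, w6:T, w7:T. ✓
w3: successors {w0, w1, w2, w3, w4, w5, w7}; (r → q) → r there: w0:T, w1:F, w2:T, w3:T, w4:F, w5:F, w7:T. ✓
w4: successors {w0, w4, w6, w7}; (r → q) → r there: w0:T, w4:F, w6:T, w7:T. ✓
w5: successors {w0, w2, w3, w7}; (r → q) → r there: w0:T, w2:T, w3:T, w7:T. ✓
w6: successors {w2, w3, w4, w6}; (r → q) → r there: w2:T, w3:T, w4:F, w6:T. ✓
w7: successors {w0, w1, w3, w7}; (r → q) → r there: w0:T, w1:F, w3:T, w7:T. ✓
That's 7 of 8 worlds, so 7/8.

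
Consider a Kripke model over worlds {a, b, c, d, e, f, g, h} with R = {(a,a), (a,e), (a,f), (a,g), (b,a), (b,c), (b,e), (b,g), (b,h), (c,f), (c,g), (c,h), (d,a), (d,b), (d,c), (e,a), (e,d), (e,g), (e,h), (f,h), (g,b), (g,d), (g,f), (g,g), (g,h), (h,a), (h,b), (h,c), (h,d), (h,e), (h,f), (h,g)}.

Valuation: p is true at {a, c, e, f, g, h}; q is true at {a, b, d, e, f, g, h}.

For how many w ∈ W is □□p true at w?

a: successors {a, e, f, g}; □p there: a:T, e:F, f:T, g:F. ✗
b: successors {a, c, e, g, h}; □p there: a:T, c:T, e:F, g:F, h:F. ✗
c: successors {f, g, h}; □p there: f:T, g:F, h:F. ✗
d: successors {a, b, c}; □p there: a:T, b:T, c:T. ✓
e: successors {a, d, g, h}; □p there: a:T, d:F, g:F, h:F. ✗
f: successors {h}; □p there: h:F. ✗
g: successors {b, d, f, g, h}; □p there: b:T, d:F, f:T, g:F, h:F. ✗
h: successors {a, b, c, d, e, f, g}; □p there: a:T, b:T, c:T, d:F, e:F, f:T, g:F. ✗
Satisfying worlds: {d}.

1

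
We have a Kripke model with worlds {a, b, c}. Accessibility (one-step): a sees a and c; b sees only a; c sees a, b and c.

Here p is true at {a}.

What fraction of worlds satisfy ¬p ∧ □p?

1/3

a: ¬p is F, □p is F. ✗
b: ¬p is T, □p is T. ✓
c: ¬p is T, □p is F. ✗
That's 1 of 3 worlds, so 1/3.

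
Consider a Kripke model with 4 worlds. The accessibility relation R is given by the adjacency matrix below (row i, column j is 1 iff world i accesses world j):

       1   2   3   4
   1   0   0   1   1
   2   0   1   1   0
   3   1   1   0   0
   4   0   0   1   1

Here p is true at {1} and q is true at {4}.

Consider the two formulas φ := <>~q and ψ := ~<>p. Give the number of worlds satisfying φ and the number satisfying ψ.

For <>~q:
1: successors {3, 4}; ~q there: 3:T, 4:F. ✓
2: successors {2, 3}; ~q there: 2:T, 3:T. ✓
3: successors {1, 2}; ~q there: 1:T, 2:T. ✓
4: successors {3, 4}; ~q there: 3:T, 4:F. ✓
— 4 worlds.
For ~<>p:
1: <>p is F. ✓
2: <>p is F. ✓
3: <>p is T. ✗
4: <>p is F. ✓
— 3 worlds.

4 and 3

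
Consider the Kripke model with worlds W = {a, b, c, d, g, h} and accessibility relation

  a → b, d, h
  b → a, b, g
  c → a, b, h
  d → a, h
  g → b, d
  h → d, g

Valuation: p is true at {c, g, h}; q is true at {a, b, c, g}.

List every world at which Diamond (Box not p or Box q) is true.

{a, b, c, g, h}

a: successors {b, d, h}; Box not p or Box q there: b:T, d:F, h:F. ✓
b: successors {a, b, g}; Box not p or Box q there: a:F, b:T, g:T. ✓
c: successors {a, b, h}; Box not p or Box q there: a:F, b:T, h:F. ✓
d: successors {a, h}; Box not p or Box q there: a:F, h:F. ✗
g: successors {b, d}; Box not p or Box q there: b:T, d:F. ✓
h: successors {d, g}; Box not p or Box q there: d:F, g:T. ✓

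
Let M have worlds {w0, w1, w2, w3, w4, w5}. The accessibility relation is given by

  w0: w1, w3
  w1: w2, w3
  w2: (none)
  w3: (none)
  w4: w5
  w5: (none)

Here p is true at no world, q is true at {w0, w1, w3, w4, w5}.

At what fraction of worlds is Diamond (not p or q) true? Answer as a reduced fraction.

w0: successors {w1, w3}; not p or q there: w1:T, w3:T. ✓
w1: successors {w2, w3}; not p or q there: w2:T, w3:T. ✓
w2: no successors, so Diamond (not p or q) fails. ✗
w3: no successors, so Diamond (not p or q) fails. ✗
w4: successors {w5}; not p or q there: w5:T. ✓
w5: no successors, so Diamond (not p or q) fails. ✗
That's 3 of 6 worlds, so 3/6 = 1/2.

1/2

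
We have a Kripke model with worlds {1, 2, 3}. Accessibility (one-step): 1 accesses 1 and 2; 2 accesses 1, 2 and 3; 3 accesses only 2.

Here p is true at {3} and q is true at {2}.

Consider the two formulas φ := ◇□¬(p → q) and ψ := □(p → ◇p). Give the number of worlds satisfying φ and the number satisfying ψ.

For ◇□¬(p → q):
1: successors {1, 2}; □¬(p → q) there: 1:F, 2:F. ✗
2: successors {1, 2, 3}; □¬(p → q) there: 1:F, 2:F, 3:F. ✗
3: successors {2}; □¬(p → q) there: 2:F. ✗
— 0 worlds.
For □(p → ◇p):
1: successors {1, 2}; p → ◇p there: 1:T, 2:T. ✓
2: successors {1, 2, 3}; p → ◇p there: 1:T, 2:T, 3:F. ✗
3: successors {2}; p → ◇p there: 2:T. ✓
— 2 worlds.

0 and 2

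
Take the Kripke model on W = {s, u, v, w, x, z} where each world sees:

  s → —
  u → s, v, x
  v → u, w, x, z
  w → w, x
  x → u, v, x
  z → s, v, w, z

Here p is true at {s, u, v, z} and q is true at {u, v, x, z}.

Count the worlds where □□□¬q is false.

5

s: no successors, so □□□¬q holds vacuously. ✓
u: successors {s, v, x}; □□¬q there: s:T, v:F, x:F. ✗
v: successors {u, w, x, z}; □□¬q there: u:F, w:F, x:F, z:F. ✗
w: successors {w, x}; □□¬q there: w:F, x:F. ✗
x: successors {u, v, x}; □□¬q there: u:F, v:F, x:F. ✗
z: successors {s, v, w, z}; □□¬q there: s:T, v:F, w:F, z:F. ✗
Satisfying worlds: {s}.
So □□□¬q fails at the other 5 worlds.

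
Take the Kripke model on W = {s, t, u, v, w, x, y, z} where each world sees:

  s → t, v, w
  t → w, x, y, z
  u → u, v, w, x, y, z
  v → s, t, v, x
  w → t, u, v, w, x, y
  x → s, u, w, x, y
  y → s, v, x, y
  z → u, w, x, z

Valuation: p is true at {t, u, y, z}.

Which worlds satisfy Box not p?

∅

s: successors {t, v, w}; not p there: t:F, v:T, w:T. ✗
t: successors {w, x, y, z}; not p there: w:T, x:T, y:F, z:F. ✗
u: successors {u, v, w, x, y, z}; not p there: u:F, v:T, w:T, x:T, y:F, z:F. ✗
v: successors {s, t, v, x}; not p there: s:T, t:F, v:T, x:T. ✗
w: successors {t, u, v, w, x, y}; not p there: t:F, u:F, v:T, w:T, x:T, y:F. ✗
x: successors {s, u, w, x, y}; not p there: s:T, u:F, w:T, x:T, y:F. ✗
y: successors {s, v, x, y}; not p there: s:T, v:T, x:T, y:F. ✗
z: successors {u, w, x, z}; not p there: u:F, w:T, x:T, z:F. ✗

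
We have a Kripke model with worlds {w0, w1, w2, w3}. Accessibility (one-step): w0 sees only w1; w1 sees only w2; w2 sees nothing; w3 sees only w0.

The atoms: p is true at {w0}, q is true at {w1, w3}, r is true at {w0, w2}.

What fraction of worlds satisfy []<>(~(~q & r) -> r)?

w0: successors {w1}; <>(~(~q & r) -> r) there: w1:T. ✓
w1: successors {w2}; <>(~(~q & r) -> r) there: w2:F. ✗
w2: no successors, so []<>(~(~q & r) -> r) holds vacuously. ✓
w3: successors {w0}; <>(~(~q & r) -> r) there: w0:F. ✗
That's 2 of 4 worlds, so 2/4 = 1/2.

1/2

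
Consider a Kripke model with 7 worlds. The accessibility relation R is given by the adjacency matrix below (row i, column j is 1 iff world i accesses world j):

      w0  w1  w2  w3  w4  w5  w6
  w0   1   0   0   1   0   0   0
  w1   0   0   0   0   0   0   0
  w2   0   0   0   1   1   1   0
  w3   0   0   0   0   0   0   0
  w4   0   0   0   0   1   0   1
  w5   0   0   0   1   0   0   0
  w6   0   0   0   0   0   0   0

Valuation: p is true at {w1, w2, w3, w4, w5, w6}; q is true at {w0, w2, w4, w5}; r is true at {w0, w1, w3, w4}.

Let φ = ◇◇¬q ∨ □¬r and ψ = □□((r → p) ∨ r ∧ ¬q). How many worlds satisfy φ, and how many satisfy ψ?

6 and 6

For ◇◇¬q ∨ □¬r:
w0: ◇◇¬q is T, □¬r is F. ✓
w1: ◇◇¬q is F, □¬r is T. ✓
w2: ◇◇¬q is T, □¬r is F. ✓
w3: ◇◇¬q is F, □¬r is T. ✓
w4: ◇◇¬q is T, □¬r is F. ✓
w5: ◇◇¬q is F, □¬r is F. ✗
w6: ◇◇¬q is F, □¬r is T. ✓
— 6 worlds.
For □□((r → p) ∨ r ∧ ¬q):
w0: successors {w0, w3}; □((r → p) ∨ r ∧ ¬q) there: w0:F, w3:T. ✗
w1: no successors, so □□((r → p) ∨ r ∧ ¬q) holds vacuously. ✓
w2: successors {w3, w4, w5}; □((r → p) ∨ r ∧ ¬q) there: w3:T, w4:T, w5:T. ✓
w3: no successors, so □□((r → p) ∨ r ∧ ¬q) holds vacuously. ✓
w4: successors {w4, w6}; □((r → p) ∨ r ∧ ¬q) there: w4:T, w6:T. ✓
w5: successors {w3}; □((r → p) ∨ r ∧ ¬q) there: w3:T. ✓
w6: no successors, so □□((r → p) ∨ r ∧ ¬q) holds vacuously. ✓
— 6 worlds.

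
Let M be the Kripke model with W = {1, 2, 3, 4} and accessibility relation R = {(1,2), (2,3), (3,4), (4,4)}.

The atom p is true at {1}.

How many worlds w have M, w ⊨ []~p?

4

1: successors {2}; ~p there: 2:T. ✓
2: successors {3}; ~p there: 3:T. ✓
3: successors {4}; ~p there: 4:T. ✓
4: successors {4}; ~p there: 4:T. ✓
Satisfying worlds: {1, 2, 3, 4}.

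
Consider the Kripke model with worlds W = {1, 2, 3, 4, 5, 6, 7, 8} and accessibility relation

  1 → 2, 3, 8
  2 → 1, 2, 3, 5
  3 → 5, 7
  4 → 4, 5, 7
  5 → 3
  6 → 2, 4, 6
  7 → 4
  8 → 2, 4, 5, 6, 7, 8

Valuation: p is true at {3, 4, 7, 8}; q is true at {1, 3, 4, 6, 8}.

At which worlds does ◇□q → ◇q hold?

1: ◇□q is F, ◇q is T. ✓
2: ◇□q is T, ◇q is T. ✓
3: ◇□q is T, ◇q is F. ✗
4: ◇□q is T, ◇q is T. ✓
5: ◇□q is F, ◇q is T. ✓
6: ◇□q is F, ◇q is T. ✓
7: ◇□q is F, ◇q is T. ✓
8: ◇□q is T, ◇q is T. ✓

{1, 2, 4, 5, 6, 7, 8}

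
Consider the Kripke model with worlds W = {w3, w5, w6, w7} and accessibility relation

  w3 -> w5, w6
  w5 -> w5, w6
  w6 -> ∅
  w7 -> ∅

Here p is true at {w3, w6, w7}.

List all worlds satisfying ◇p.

{w3, w5}

w3: successors {w5, w6}; p there: w5:F, w6:T. ✓
w5: successors {w5, w6}; p there: w5:F, w6:T. ✓
w6: no successors, so ◇p fails. ✗
w7: no successors, so ◇p fails. ✗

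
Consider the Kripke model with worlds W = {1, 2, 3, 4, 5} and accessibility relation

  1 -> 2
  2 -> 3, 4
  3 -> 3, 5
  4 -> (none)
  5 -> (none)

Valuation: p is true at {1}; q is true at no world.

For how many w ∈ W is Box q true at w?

2

1: successors {2}; q there: 2:F. ✗
2: successors {3, 4}; q there: 3:F, 4:F. ✗
3: successors {3, 5}; q there: 3:F, 5:F. ✗
4: no successors, so Box q holds vacuously. ✓
5: no successors, so Box q holds vacuously. ✓
Satisfying worlds: {4, 5}.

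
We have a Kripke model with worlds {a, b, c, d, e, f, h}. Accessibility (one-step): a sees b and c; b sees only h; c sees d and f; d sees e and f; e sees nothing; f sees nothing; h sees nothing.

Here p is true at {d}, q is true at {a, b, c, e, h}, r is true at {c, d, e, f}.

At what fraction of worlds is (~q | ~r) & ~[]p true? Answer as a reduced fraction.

3/7

a: ~q | ~r is T, ~[]p is T. ✓
b: ~q | ~r is T, ~[]p is T. ✓
c: ~q | ~r is F, ~[]p is T. ✗
d: ~q | ~r is T, ~[]p is T. ✓
e: ~q | ~r is F, ~[]p is F. ✗
f: ~q | ~r is T, ~[]p is F. ✗
h: ~q | ~r is T, ~[]p is F. ✗
That's 3 of 7 worlds, so 3/7.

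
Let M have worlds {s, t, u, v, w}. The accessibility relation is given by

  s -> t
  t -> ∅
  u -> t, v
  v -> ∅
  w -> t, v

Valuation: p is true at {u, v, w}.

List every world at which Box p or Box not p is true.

s: Box p is F, Box not p is T. ✓
t: Box p is T, Box not p is T. ✓
u: Box p is F, Box not p is F. ✗
v: Box p is T, Box not p is T. ✓
w: Box p is F, Box not p is F. ✗

{s, t, v}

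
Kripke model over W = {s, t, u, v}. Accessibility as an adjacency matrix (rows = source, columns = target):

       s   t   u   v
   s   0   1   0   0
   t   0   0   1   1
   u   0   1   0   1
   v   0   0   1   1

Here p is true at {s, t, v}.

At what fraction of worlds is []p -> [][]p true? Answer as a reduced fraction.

s: []p is T, [][]p is F. ✗
t: []p is F, [][]p is F. ✓
u: []p is T, [][]p is F. ✗
v: []p is F, [][]p is F. ✓
That's 2 of 4 worlds, so 2/4 = 1/2.

1/2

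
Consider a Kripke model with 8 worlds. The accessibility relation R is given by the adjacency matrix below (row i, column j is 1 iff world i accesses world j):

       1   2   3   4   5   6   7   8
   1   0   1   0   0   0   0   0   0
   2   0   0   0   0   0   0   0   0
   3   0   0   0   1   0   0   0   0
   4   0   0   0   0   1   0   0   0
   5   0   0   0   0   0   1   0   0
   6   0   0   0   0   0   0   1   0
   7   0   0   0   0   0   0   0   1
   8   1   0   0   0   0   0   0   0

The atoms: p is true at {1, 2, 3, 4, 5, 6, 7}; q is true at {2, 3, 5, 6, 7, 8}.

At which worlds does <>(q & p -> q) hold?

{1, 3, 4, 5, 6, 7, 8}

1: successors {2}; q & p -> q there: 2:T. ✓
2: no successors, so <>(q & p -> q) fails. ✗
3: successors {4}; q & p -> q there: 4:T. ✓
4: successors {5}; q & p -> q there: 5:T. ✓
5: successors {6}; q & p -> q there: 6:T. ✓
6: successors {7}; q & p -> q there: 7:T. ✓
7: successors {8}; q & p -> q there: 8:T. ✓
8: successors {1}; q & p -> q there: 1:T. ✓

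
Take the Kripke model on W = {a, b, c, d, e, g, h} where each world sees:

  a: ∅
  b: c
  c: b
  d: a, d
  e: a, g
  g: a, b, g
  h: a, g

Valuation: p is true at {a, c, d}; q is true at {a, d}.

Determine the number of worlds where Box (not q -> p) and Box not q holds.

2

a: Box (not q -> p) is T, Box not q is T. ✓
b: Box (not q -> p) is T, Box not q is T. ✓
c: Box (not q -> p) is F, Box not q is T. ✗
d: Box (not q -> p) is T, Box not q is F. ✗
e: Box (not q -> p) is F, Box not q is F. ✗
g: Box (not q -> p) is F, Box not q is F. ✗
h: Box (not q -> p) is F, Box not q is F. ✗
Satisfying worlds: {a, b}.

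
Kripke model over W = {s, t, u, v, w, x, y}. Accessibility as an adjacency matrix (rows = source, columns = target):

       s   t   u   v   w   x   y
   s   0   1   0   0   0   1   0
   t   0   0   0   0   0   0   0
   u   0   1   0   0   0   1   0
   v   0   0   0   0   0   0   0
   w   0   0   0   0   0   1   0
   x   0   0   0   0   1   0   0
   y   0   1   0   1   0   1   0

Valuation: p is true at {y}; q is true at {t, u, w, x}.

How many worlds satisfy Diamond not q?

1

s: successors {t, x}; not q there: t:F, x:F. ✗
t: no successors, so Diamond not q fails. ✗
u: successors {t, x}; not q there: t:F, x:F. ✗
v: no successors, so Diamond not q fails. ✗
w: successors {x}; not q there: x:F. ✗
x: successors {w}; not q there: w:F. ✗
y: successors {t, v, x}; not q there: t:F, v:T, x:F. ✓
Satisfying worlds: {y}.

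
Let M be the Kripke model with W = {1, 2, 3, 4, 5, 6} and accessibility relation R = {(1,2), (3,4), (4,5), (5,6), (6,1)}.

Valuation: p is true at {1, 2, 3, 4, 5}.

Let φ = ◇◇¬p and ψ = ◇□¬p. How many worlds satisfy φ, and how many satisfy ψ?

For ◇◇¬p:
1: successors {2}; ◇¬p there: 2:F. ✗
2: no successors, so ◇◇¬p fails. ✗
3: successors {4}; ◇¬p there: 4:F. ✗
4: successors {5}; ◇¬p there: 5:T. ✓
5: successors {6}; ◇¬p there: 6:F. ✗
6: successors {1}; ◇¬p there: 1:F. ✗
— 1 world.
For ◇□¬p:
1: successors {2}; □¬p there: 2:T. ✓
2: no successors, so ◇□¬p fails. ✗
3: successors {4}; □¬p there: 4:F. ✗
4: successors {5}; □¬p there: 5:T. ✓
5: successors {6}; □¬p there: 6:F. ✗
6: successors {1}; □¬p there: 1:F. ✗
— 2 worlds.

1 and 2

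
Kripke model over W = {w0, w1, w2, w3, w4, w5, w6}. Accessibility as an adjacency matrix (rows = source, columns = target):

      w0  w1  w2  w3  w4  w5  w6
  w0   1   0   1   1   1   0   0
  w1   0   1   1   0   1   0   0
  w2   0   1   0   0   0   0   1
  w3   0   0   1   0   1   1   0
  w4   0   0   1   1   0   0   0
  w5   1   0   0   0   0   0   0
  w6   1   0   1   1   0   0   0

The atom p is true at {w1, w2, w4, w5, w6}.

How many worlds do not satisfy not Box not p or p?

0

w0: not Box not p is T, p is F. ✓
w1: not Box not p is T, p is T. ✓
w2: not Box not p is T, p is T. ✓
w3: not Box not p is T, p is F. ✓
w4: not Box not p is T, p is T. ✓
w5: not Box not p is F, p is T. ✓
w6: not Box not p is T, p is T. ✓
Satisfying worlds: {w0, w1, w2, w3, w4, w5, w6}.
So not Box not p or p fails at the other 0 worlds.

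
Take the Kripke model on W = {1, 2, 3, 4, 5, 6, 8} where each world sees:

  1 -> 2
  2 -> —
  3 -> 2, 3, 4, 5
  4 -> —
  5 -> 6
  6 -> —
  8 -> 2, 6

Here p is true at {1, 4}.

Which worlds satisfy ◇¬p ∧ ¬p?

1: ◇¬p is T, ¬p is F. ✗
2: ◇¬p is F, ¬p is T. ✗
3: ◇¬p is T, ¬p is T. ✓
4: ◇¬p is F, ¬p is F. ✗
5: ◇¬p is T, ¬p is T. ✓
6: ◇¬p is F, ¬p is T. ✗
8: ◇¬p is T, ¬p is T. ✓

{3, 5, 8}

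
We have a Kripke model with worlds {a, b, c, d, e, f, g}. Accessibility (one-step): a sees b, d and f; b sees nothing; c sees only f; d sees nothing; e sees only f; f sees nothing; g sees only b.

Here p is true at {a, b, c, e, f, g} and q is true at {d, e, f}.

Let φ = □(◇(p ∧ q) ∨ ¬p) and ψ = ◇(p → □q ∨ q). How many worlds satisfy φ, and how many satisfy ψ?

For □(◇(p ∧ q) ∨ ¬p):
a: successors {b, d, f}; ◇(p ∧ q) ∨ ¬p there: b:F, d:T, f:F. ✗
b: no successors, so □(◇(p ∧ q) ∨ ¬p) holds vacuously. ✓
c: successors {f}; ◇(p ∧ q) ∨ ¬p there: f:F. ✗
d: no successors, so □(◇(p ∧ q) ∨ ¬p) holds vacuously. ✓
e: successors {f}; ◇(p ∧ q) ∨ ¬p there: f:F. ✗
f: no successors, so □(◇(p ∧ q) ∨ ¬p) holds vacuously. ✓
g: successors {b}; ◇(p ∧ q) ∨ ¬p there: b:F. ✗
— 3 worlds.
For ◇(p → □q ∨ q):
a: successors {b, d, f}; p → □q ∨ q there: b:T, d:T, f:T. ✓
b: no successors, so ◇(p → □q ∨ q) fails. ✗
c: successors {f}; p → □q ∨ q there: f:T. ✓
d: no successors, so ◇(p → □q ∨ q) fails. ✗
e: successors {f}; p → □q ∨ q there: f:T. ✓
f: no successors, so ◇(p → □q ∨ q) fails. ✗
g: successors {b}; p → □q ∨ q there: b:T. ✓
— 4 worlds.

3 and 4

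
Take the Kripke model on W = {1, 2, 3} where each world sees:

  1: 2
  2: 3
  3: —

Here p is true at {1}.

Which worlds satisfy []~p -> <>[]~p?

{1, 2}

1: []~p is T, <>[]~p is T. ✓
2: []~p is T, <>[]~p is T. ✓
3: []~p is T, <>[]~p is F. ✗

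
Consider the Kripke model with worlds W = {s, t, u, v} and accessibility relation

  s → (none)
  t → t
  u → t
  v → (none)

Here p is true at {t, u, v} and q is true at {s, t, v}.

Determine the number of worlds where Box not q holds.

2

s: no successors, so Box not q holds vacuously. ✓
t: successors {t}; not q there: t:F. ✗
u: successors {t}; not q there: t:F. ✗
v: no successors, so Box not q holds vacuously. ✓
Satisfying worlds: {s, v}.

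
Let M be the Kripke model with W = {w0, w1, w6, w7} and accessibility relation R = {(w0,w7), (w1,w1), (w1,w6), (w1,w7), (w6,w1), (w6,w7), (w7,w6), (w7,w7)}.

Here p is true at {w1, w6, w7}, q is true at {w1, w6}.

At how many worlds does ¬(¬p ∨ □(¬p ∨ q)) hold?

3

w0: ¬p ∨ □(¬p ∨ q) is T. ✗
w1: ¬p ∨ □(¬p ∨ q) is F. ✓
w6: ¬p ∨ □(¬p ∨ q) is F. ✓
w7: ¬p ∨ □(¬p ∨ q) is F. ✓
Satisfying worlds: {w1, w6, w7}.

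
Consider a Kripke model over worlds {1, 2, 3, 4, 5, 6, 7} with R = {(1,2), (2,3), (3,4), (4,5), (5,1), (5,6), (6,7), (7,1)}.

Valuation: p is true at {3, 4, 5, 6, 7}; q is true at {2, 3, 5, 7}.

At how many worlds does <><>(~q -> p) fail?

1: successors {2}; <>(~q -> p) there: 2:T. ✓
2: successors {3}; <>(~q -> p) there: 3:T. ✓
3: successors {4}; <>(~q -> p) there: 4:T. ✓
4: successors {5}; <>(~q -> p) there: 5:T. ✓
5: successors {1, 6}; <>(~q -> p) there: 1:T, 6:T. ✓
6: successors {7}; <>(~q -> p) there: 7:F. ✗
7: successors {1}; <>(~q -> p) there: 1:T. ✓
Satisfying worlds: {1, 2, 3, 4, 5, 7}.
So <><>(~q -> p) fails at the other 1 world.

1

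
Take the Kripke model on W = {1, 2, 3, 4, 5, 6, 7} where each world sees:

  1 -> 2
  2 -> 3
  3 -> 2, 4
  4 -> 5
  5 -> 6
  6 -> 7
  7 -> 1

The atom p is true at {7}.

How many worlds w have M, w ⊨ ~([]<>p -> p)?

1

1: []<>p -> p is T. ✗
2: []<>p -> p is T. ✗
3: []<>p -> p is T. ✗
4: []<>p -> p is T. ✗
5: []<>p -> p is F. ✓
6: []<>p -> p is T. ✗
7: []<>p -> p is T. ✗
Satisfying worlds: {5}.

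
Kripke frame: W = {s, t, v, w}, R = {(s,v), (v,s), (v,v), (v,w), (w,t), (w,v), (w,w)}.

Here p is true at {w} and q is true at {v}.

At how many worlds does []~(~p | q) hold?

s: successors {v}; ~(~p | q) there: v:F. ✗
t: no successors, so []~(~p | q) holds vacuously. ✓
v: successors {s, v, w}; ~(~p | q) there: s:F, v:F, w:T. ✗
w: successors {t, v, w}; ~(~p | q) there: t:F, v:F, w:T. ✗
Satisfying worlds: {t}.

1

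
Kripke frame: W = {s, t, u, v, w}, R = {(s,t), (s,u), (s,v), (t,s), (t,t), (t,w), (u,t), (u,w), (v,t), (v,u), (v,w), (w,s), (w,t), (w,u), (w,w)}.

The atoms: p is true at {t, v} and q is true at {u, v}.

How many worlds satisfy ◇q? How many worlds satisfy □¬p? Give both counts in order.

For ◇q:
s: successors {t, u, v}; q there: t:F, u:T, v:T. ✓
t: successors {s, t, w}; q there: s:F, t:F, w:F. ✗
u: successors {t, w}; q there: t:F, w:F. ✗
v: successors {t, u, w}; q there: t:F, u:T, w:F. ✓
w: successors {s, t, u, w}; q there: s:F, t:F, u:T, w:F. ✓
— 3 worlds.
For □¬p:
s: successors {t, u, v}; ¬p there: t:F, u:T, v:F. ✗
t: successors {s, t, w}; ¬p there: s:T, t:F, w:T. ✗
u: successors {t, w}; ¬p there: t:F, w:T. ✗
v: successors {t, u, w}; ¬p there: t:F, u:T, w:T. ✗
w: successors {s, t, u, w}; ¬p there: s:T, t:F, u:T, w:T. ✗
— 0 worlds.

3 and 0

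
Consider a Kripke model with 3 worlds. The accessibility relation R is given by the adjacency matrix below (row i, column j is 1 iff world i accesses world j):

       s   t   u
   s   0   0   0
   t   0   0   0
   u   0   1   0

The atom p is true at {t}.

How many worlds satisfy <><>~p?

s: no successors, so <><>~p fails. ✗
t: no successors, so <><>~p fails. ✗
u: successors {t}; <>~p there: t:F. ✗
Satisfying worlds: ∅.

0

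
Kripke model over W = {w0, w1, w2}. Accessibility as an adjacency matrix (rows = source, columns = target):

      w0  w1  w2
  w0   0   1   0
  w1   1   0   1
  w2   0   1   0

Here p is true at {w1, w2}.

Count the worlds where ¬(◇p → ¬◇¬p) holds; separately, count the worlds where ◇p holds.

For ¬(◇p → ¬◇¬p):
w0: ◇p → ¬◇¬p is T. ✗
w1: ◇p → ¬◇¬p is F. ✓
w2: ◇p → ¬◇¬p is T. ✗
— 1 world.
For ◇p:
w0: successors {w1}; p there: w1:T. ✓
w1: successors {w0, w2}; p there: w0:F, w2:T. ✓
w2: successors {w1}; p there: w1:T. ✓
— 3 worlds.

1 and 3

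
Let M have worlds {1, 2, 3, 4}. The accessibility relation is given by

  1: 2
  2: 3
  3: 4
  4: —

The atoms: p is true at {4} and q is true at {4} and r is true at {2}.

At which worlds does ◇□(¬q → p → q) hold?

1: successors {2}; □(¬q → p → q) there: 2:T. ✓
2: successors {3}; □(¬q → p → q) there: 3:T. ✓
3: successors {4}; □(¬q → p → q) there: 4:T. ✓
4: no successors, so ◇□(¬q → p → q) fails. ✗

{1, 2, 3}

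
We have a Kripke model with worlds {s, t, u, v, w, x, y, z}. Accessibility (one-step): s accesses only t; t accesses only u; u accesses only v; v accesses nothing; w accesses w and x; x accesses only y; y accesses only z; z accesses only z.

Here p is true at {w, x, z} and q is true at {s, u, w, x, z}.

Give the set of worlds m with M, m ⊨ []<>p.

{v, x, y, z}

s: successors {t}; <>p there: t:F. ✗
t: successors {u}; <>p there: u:F. ✗
u: successors {v}; <>p there: v:F. ✗
v: no successors, so []<>p holds vacuously. ✓
w: successors {w, x}; <>p there: w:T, x:F. ✗
x: successors {y}; <>p there: y:T. ✓
y: successors {z}; <>p there: z:T. ✓
z: successors {z}; <>p there: z:T. ✓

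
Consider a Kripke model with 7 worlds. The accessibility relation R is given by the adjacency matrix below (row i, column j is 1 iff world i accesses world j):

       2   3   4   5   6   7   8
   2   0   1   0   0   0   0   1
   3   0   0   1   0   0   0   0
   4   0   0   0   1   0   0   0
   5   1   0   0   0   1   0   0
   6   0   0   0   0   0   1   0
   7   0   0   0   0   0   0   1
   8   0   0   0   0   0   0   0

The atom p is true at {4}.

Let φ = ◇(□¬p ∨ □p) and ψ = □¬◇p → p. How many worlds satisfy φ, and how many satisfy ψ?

6 and 2

For ◇(□¬p ∨ □p):
2: successors {3, 8}; □¬p ∨ □p there: 3:T, 8:T. ✓
3: successors {4}; □¬p ∨ □p there: 4:T. ✓
4: successors {5}; □¬p ∨ □p there: 5:T. ✓
5: successors {2, 6}; □¬p ∨ □p there: 2:T, 6:T. ✓
6: successors {7}; □¬p ∨ □p there: 7:T. ✓
7: successors {8}; □¬p ∨ □p there: 8:T. ✓
8: no successors, so ◇(□¬p ∨ □p) fails. ✗
— 6 worlds.
For □¬◇p → p:
2: □¬◇p is F, p is F. ✓
3: □¬◇p is T, p is F. ✗
4: □¬◇p is T, p is T. ✓
5: □¬◇p is T, p is F. ✗
6: □¬◇p is T, p is F. ✗
7: □¬◇p is T, p is F. ✗
8: □¬◇p is T, p is F. ✗
— 2 worlds.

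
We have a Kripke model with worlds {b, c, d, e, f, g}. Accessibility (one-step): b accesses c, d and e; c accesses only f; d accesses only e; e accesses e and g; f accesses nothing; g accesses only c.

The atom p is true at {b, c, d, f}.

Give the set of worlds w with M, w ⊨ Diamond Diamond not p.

b: successors {c, d, e}; Diamond not p there: c:F, d:T, e:T. ✓
c: successors {f}; Diamond not p there: f:F. ✗
d: successors {e}; Diamond not p there: e:T. ✓
e: successors {e, g}; Diamond not p there: e:T, g:F. ✓
f: no successors, so Diamond Diamond not p fails. ✗
g: successors {c}; Diamond not p there: c:F. ✗

{b, d, e}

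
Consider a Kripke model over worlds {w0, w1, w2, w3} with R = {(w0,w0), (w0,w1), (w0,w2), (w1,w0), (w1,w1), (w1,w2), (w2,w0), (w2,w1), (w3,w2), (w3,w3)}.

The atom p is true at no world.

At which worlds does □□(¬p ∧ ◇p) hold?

∅

w0: successors {w0, w1, w2}; □(¬p ∧ ◇p) there: w0:F, w1:F, w2:F. ✗
w1: successors {w0, w1, w2}; □(¬p ∧ ◇p) there: w0:F, w1:F, w2:F. ✗
w2: successors {w0, w1}; □(¬p ∧ ◇p) there: w0:F, w1:F. ✗
w3: successors {w2, w3}; □(¬p ∧ ◇p) there: w2:F, w3:F. ✗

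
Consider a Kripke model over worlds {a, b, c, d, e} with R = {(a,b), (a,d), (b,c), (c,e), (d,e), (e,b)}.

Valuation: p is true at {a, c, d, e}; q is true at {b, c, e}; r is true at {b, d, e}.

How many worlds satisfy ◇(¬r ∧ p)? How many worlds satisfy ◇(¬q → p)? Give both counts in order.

1 and 5

For ◇(¬r ∧ p):
a: successors {b, d}; ¬r ∧ p there: b:F, d:F. ✗
b: successors {c}; ¬r ∧ p there: c:T. ✓
c: successors {e}; ¬r ∧ p there: e:F. ✗
d: successors {e}; ¬r ∧ p there: e:F. ✗
e: successors {b}; ¬r ∧ p there: b:F. ✗
— 1 world.
For ◇(¬q → p):
a: successors {b, d}; ¬q → p there: b:T, d:T. ✓
b: successors {c}; ¬q → p there: c:T. ✓
c: successors {e}; ¬q → p there: e:T. ✓
d: successors {e}; ¬q → p there: e:T. ✓
e: successors {b}; ¬q → p there: b:T. ✓
— 5 worlds.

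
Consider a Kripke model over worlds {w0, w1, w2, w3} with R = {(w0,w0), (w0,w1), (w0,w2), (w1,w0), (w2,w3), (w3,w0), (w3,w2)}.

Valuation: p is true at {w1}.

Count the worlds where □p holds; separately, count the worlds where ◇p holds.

For □p:
w0: successors {w0, w1, w2}; p there: w0:F, w1:T, w2:F. ✗
w1: successors {w0}; p there: w0:F. ✗
w2: successors {w3}; p there: w3:F. ✗
w3: successors {w0, w2}; p there: w0:F, w2:F. ✗
— 0 worlds.
For ◇p:
w0: successors {w0, w1, w2}; p there: w0:F, w1:T, w2:F. ✓
w1: successors {w0}; p there: w0:F. ✗
w2: successors {w3}; p there: w3:F. ✗
w3: successors {w0, w2}; p there: w0:F, w2:F. ✗
— 1 world.

0 and 1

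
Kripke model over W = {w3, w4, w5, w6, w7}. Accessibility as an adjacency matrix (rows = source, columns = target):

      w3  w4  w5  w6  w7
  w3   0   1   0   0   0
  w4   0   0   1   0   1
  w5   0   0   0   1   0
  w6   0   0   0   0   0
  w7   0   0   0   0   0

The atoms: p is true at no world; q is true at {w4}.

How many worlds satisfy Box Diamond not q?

w3: successors {w4}; Diamond not q there: w4:T. ✓
w4: successors {w5, w7}; Diamond not q there: w5:T, w7:F. ✗
w5: successors {w6}; Diamond not q there: w6:F. ✗
w6: no successors, so Box Diamond not q holds vacuously. ✓
w7: no successors, so Box Diamond not q holds vacuously. ✓
Satisfying worlds: {w3, w6, w7}.

3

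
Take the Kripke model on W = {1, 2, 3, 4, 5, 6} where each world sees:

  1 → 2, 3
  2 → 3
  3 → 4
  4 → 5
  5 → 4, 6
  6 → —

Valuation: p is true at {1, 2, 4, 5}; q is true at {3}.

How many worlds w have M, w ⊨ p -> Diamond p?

5

1: p is T, Diamond p is T. ✓
2: p is T, Diamond p is F. ✗
3: p is F, Diamond p is T. ✓
4: p is T, Diamond p is T. ✓
5: p is T, Diamond p is T. ✓
6: p is F, Diamond p is F. ✓
Satisfying worlds: {1, 3, 4, 5, 6}.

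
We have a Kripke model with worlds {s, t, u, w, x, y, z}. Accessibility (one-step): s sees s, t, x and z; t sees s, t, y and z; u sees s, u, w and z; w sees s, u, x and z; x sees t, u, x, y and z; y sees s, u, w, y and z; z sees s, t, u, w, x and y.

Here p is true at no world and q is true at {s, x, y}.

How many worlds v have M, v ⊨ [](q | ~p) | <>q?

7

s: [](q | ~p) is T, <>q is T. ✓
t: [](q | ~p) is T, <>q is T. ✓
u: [](q | ~p) is T, <>q is T. ✓
w: [](q | ~p) is T, <>q is T. ✓
x: [](q | ~p) is T, <>q is T. ✓
y: [](q | ~p) is T, <>q is T. ✓
z: [](q | ~p) is T, <>q is T. ✓
Satisfying worlds: {s, t, u, w, x, y, z}.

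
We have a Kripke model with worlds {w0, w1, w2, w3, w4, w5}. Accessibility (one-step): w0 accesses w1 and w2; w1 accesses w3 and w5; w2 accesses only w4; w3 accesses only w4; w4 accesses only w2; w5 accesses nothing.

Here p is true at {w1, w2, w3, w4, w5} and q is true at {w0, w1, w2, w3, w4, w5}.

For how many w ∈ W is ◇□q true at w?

5

w0: successors {w1, w2}; □q there: w1:T, w2:T. ✓
w1: successors {w3, w5}; □q there: w3:T, w5:T. ✓
w2: successors {w4}; □q there: w4:T. ✓
w3: successors {w4}; □q there: w4:T. ✓
w4: successors {w2}; □q there: w2:T. ✓
w5: no successors, so ◇□q fails. ✗
Satisfying worlds: {w0, w1, w2, w3, w4}.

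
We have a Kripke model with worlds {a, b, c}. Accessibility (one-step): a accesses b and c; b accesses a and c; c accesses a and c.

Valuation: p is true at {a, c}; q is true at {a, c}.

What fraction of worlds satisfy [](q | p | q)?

2/3

a: successors {b, c}; q | p | q there: b:F, c:T. ✗
b: successors {a, c}; q | p | q there: a:T, c:T. ✓
c: successors {a, c}; q | p | q there: a:T, c:T. ✓
That's 2 of 3 worlds, so 2/3.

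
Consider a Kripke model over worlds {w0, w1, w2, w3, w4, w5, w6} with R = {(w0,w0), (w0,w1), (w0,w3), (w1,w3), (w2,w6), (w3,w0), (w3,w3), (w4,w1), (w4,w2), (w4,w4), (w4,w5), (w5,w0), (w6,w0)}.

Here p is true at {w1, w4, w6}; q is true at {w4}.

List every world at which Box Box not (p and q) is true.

{w0, w1, w2, w3, w5, w6}

w0: successors {w0, w1, w3}; Box not (p and q) there: w0:T, w1:T, w3:T. ✓
w1: successors {w3}; Box not (p and q) there: w3:T. ✓
w2: successors {w6}; Box not (p and q) there: w6:T. ✓
w3: successors {w0, w3}; Box not (p and q) there: w0:T, w3:T. ✓
w4: successors {w1, w2, w4, w5}; Box not (p and q) there: w1:T, w2:T, w4:F, w5:T. ✗
w5: successors {w0}; Box not (p and q) there: w0:T. ✓
w6: successors {w0}; Box not (p and q) there: w0:T. ✓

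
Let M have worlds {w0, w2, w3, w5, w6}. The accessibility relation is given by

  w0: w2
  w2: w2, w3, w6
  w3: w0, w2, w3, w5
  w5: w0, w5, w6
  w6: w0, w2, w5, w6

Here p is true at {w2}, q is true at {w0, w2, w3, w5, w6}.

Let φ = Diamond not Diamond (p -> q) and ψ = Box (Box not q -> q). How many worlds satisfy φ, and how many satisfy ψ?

For Diamond not Diamond (p -> q):
w0: successors {w2}; not Diamond (p -> q) there: w2:F. ✗
w2: successors {w2, w3, w6}; not Diamond (p -> q) there: w2:F, w3:F, w6:F. ✗
w3: successors {w0, w2, w3, w5}; not Diamond (p -> q) there: w0:F, w2:F, w3:F, w5:F. ✗
w5: successors {w0, w5, w6}; not Diamond (p -> q) there: w0:F, w5:F, w6:F. ✗
w6: successors {w0, w2, w5, w6}; not Diamond (p -> q) there: w0:F, w2:F, w5:F, w6:F. ✗
— 0 worlds.
For Box (Box not q -> q):
w0: successors {w2}; Box not q -> q there: w2:T. ✓
w2: successors {w2, w3, w6}; Box not q -> q there: w2:T, w3:T, w6:T. ✓
w3: successors {w0, w2, w3, w5}; Box not q -> q there: w0:T, w2:T, w3:T, w5:T. ✓
w5: successors {w0, w5, w6}; Box not q -> q there: w0:T, w5:T, w6:T. ✓
w6: successors {w0, w2, w5, w6}; Box not q -> q there: w0:T, w2:T, w5:T, w6:T. ✓
— 5 worlds.

0 and 5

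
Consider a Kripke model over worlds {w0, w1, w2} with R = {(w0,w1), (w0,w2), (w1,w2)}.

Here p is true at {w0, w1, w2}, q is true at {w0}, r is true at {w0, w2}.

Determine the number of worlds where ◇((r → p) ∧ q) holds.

w0: successors {w1, w2}; (r → p) ∧ q there: w1:F, w2:F. ✗
w1: successors {w2}; (r → p) ∧ q there: w2:F. ✗
w2: no successors, so ◇((r → p) ∧ q) fails. ✗
Satisfying worlds: ∅.

0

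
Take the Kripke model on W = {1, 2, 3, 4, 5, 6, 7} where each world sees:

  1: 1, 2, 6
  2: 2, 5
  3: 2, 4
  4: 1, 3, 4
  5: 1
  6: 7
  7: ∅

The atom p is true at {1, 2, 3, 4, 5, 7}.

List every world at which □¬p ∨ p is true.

{1, 2, 3, 4, 5, 7}

1: □¬p is F, p is T. ✓
2: □¬p is F, p is T. ✓
3: □¬p is F, p is T. ✓
4: □¬p is F, p is T. ✓
5: □¬p is F, p is T. ✓
6: □¬p is F, p is F. ✗
7: □¬p is T, p is T. ✓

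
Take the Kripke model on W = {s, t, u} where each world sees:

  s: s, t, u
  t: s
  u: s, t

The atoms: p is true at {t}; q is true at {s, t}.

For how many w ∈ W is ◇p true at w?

s: successors {s, t, u}; p there: s:F, t:T, u:F. ✓
t: successors {s}; p there: s:F. ✗
u: successors {s, t}; p there: s:F, t:T. ✓
Satisfying worlds: {s, u}.

2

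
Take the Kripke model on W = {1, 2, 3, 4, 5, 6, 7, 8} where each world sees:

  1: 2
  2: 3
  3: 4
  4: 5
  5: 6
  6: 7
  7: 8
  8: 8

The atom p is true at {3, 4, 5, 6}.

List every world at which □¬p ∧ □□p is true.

1: □¬p is T, □□p is T. ✓
2: □¬p is F, □□p is T. ✗
3: □¬p is F, □□p is T. ✗
4: □¬p is F, □□p is T. ✗
5: □¬p is F, □□p is F. ✗
6: □¬p is T, □□p is F. ✗
7: □¬p is T, □□p is F. ✗
8: □¬p is T, □□p is F. ✗

{1}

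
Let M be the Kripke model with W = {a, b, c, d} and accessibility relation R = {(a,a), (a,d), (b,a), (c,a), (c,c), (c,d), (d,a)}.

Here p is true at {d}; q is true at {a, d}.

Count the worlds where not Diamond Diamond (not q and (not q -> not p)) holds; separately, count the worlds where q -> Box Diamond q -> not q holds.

3 and 2

For not Diamond Diamond (not q and (not q -> not p)):
a: Diamond Diamond (not q and (not q -> not p)) is F. ✓
b: Diamond Diamond (not q and (not q -> not p)) is F. ✓
c: Diamond Diamond (not q and (not q -> not p)) is T. ✗
d: Diamond Diamond (not q and (not q -> not p)) is F. ✓
— 3 worlds.
For q -> Box Diamond q -> not q:
a: q is T, Box Diamond q -> not q is F. ✗
b: q is F, Box Diamond q -> not q is T. ✓
c: q is F, Box Diamond q -> not q is T. ✓
d: q is T, Box Diamond q -> not q is F. ✗
— 2 worlds.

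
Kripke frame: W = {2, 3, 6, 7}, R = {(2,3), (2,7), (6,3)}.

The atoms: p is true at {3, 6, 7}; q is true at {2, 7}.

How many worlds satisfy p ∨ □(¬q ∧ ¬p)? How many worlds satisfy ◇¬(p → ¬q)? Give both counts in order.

For p ∨ □(¬q ∧ ¬p):
2: p is F, □(¬q ∧ ¬p) is F. ✗
3: p is T, □(¬q ∧ ¬p) is T. ✓
6: p is T, □(¬q ∧ ¬p) is F. ✓
7: p is T, □(¬q ∧ ¬p) is T. ✓
— 3 worlds.
For ◇¬(p → ¬q):
2: successors {3, 7}; ¬(p → ¬q) there: 3:F, 7:T. ✓
3: no successors, so ◇¬(p → ¬q) fails. ✗
6: successors {3}; ¬(p → ¬q) there: 3:F. ✗
7: no successors, so ◇¬(p → ¬q) fails. ✗
— 1 world.

3 and 1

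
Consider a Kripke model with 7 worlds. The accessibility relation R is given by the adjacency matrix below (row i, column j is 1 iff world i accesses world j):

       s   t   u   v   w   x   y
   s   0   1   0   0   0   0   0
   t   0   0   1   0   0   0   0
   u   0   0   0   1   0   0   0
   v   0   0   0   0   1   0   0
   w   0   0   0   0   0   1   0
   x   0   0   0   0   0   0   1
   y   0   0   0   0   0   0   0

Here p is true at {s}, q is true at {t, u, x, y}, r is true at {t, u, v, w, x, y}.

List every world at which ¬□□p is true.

{s, t, u, v, w}

s: □□p is F. ✓
t: □□p is F. ✓
u: □□p is F. ✓
v: □□p is F. ✓
w: □□p is F. ✓
x: □□p is T. ✗
y: □□p is T. ✗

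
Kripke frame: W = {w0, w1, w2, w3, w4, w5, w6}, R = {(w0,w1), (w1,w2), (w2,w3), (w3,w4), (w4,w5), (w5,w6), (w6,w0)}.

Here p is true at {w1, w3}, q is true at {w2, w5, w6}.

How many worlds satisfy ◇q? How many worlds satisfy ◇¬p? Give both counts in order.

For ◇q:
w0: successors {w1}; q there: w1:F. ✗
w1: successors {w2}; q there: w2:T. ✓
w2: successors {w3}; q there: w3:F. ✗
w3: successors {w4}; q there: w4:F. ✗
w4: successors {w5}; q there: w5:T. ✓
w5: successors {w6}; q there: w6:T. ✓
w6: successors {w0}; q there: w0:F. ✗
— 3 worlds.
For ◇¬p:
w0: successors {w1}; ¬p there: w1:F. ✗
w1: successors {w2}; ¬p there: w2:T. ✓
w2: successors {w3}; ¬p there: w3:F. ✗
w3: successors {w4}; ¬p there: w4:T. ✓
w4: successors {w5}; ¬p there: w5:T. ✓
w5: successors {w6}; ¬p there: w6:T. ✓
w6: successors {w0}; ¬p there: w0:T. ✓
— 5 worlds.

3 and 5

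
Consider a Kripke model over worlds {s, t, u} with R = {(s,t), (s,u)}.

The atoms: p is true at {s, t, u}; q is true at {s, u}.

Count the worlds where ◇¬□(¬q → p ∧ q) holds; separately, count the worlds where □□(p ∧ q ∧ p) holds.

0 and 3

For ◇¬□(¬q → p ∧ q):
s: successors {t, u}; ¬□(¬q → p ∧ q) there: t:F, u:F. ✗
t: no successors, so ◇¬□(¬q → p ∧ q) fails. ✗
u: no successors, so ◇¬□(¬q → p ∧ q) fails. ✗
— 0 worlds.
For □□(p ∧ q ∧ p):
s: successors {t, u}; □(p ∧ q ∧ p) there: t:T, u:T. ✓
t: no successors, so □□(p ∧ q ∧ p) holds vacuously. ✓
u: no successors, so □□(p ∧ q ∧ p) holds vacuously. ✓
— 3 worlds.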